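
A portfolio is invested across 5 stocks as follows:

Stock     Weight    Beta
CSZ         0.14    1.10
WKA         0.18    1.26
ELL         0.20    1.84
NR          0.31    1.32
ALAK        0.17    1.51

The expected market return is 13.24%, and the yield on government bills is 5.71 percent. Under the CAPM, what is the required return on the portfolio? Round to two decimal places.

β_P = Σ w_i β_i = 0.14×1.10 + 0.18×1.26 + 0.20×1.84 + 0.31×1.32 + 0.17×1.51 = 1.4147
MRP = 13.24% − 5.71% = 7.53%
E(R_P) = R_f + β_P × MRP = 5.71% + 1.4147 × 7.53% = 16.36%

16.36%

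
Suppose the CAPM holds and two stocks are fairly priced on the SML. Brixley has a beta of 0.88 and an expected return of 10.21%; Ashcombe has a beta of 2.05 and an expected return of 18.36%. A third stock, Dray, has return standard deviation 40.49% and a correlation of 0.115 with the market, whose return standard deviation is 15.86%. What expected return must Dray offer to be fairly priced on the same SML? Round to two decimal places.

6.13%

MRP = (18.36% − 10.21%) / (2.05 − 0.88) = 6.9658%
R_f = 10.21% − 0.88 × 6.9658% = 4.0801%
β_Dray = ρ·σ_i/σ_m = 0.115 × 40.49 / 15.86 = 0.2936
E(R_Dray) = R_f + β × MRP = 4.0801% + 0.2936 × 6.9658% = 6.13%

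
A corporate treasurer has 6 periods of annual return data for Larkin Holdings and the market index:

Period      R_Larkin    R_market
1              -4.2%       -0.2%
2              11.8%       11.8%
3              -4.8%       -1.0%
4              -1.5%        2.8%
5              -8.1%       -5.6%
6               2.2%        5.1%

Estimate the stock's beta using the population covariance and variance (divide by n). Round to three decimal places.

Mean R_i = (-4.2 + 11.8 − 4.8 − 1.5 − 8.1 + 2.2) / 6 = -0.7667%
Mean R_m = (-0.2 + 11.8 − 1.0 + 2.8 − 5.6 + 5.1) / 6 = 2.1500%
Σ(R_i − R̄_i)(R_m − R̄_m) = 207.1500  ⇒  Cov = 207.1500 / 6 = 34.5250
Σ(R_m − R̄_m)² = 177.7550  ⇒  Var(R_m) = 177.7550 / 6 = 29.6258
β = Cov / Var(R_m) = 34.5250 / 29.6258 = 1.1654

1.165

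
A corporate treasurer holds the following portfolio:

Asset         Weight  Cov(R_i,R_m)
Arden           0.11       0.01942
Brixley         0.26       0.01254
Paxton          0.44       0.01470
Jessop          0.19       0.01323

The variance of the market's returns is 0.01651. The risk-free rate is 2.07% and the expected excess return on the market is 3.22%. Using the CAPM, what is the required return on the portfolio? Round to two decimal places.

β_Arden = 0.01942 / 0.01651 = 1.1763
β_Brixley = 0.01254 / 0.01651 = 0.7595
β_Paxton = 0.01470 / 0.01651 = 0.8904
β_Jessop = 0.01323 / 0.01651 = 0.8013
β_P = Σ w_i β_i = 0.11×1.1763 + 0.26×0.7595 + 0.44×0.8904 + 0.19×0.8013 = 0.8709
E(R_P) = R_f + β_P × MRP = 2.07% + 0.8709 × 3.22% = 4.87%

4.87%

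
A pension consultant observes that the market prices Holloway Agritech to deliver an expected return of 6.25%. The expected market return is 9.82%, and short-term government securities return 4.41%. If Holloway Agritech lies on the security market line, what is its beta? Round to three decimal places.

MRP = 9.82% − 4.41% = 5.41%
β = (E(R) − R_f) / MRP = (6.25% − 4.41%) / 5.41% = 1.84% / 5.41% = 0.340

0.340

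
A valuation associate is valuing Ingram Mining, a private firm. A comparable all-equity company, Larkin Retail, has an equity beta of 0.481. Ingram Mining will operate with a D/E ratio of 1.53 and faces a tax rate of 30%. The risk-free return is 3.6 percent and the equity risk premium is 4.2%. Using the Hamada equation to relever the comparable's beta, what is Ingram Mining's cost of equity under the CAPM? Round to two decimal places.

β_L = β_U × [1 + (1 − t)(D/E)] = 0.481 × [1 + (1 − 0.30) × 1.53]
    = 0.481 × [1 + 0.70 × 1.53] = 0.481 × 2.0710 = 0.9962
E(R) = R_f + β_L × MRP = 3.6% + 0.9962 × 4.2% = 7.78%

7.78%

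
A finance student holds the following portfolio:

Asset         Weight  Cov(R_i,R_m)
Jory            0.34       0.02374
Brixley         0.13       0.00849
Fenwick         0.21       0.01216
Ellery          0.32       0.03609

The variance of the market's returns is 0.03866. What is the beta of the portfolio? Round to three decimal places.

β_Jory = 0.02374 / 0.03866 = 0.6141
β_Brixley = 0.00849 / 0.03866 = 0.2196
β_Fenwick = 0.01216 / 0.03866 = 0.3145
β_Ellery = 0.03609 / 0.03866 = 0.9335
β_P = Σ w_i β_i = 0.34×0.6141 + 0.13×0.2196 + 0.21×0.3145 + 0.32×0.9335 = 0.6021

0.602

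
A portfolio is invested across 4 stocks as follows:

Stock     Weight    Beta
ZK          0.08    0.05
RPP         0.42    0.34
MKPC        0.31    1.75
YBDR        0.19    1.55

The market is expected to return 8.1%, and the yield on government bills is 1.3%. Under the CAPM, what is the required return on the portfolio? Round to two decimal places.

β_P = Σ w_i β_i = 0.08×0.05 + 0.42×0.34 + 0.31×1.75 + 0.19×1.55 = 0.9838
MRP = 8.1% − 1.3% = 6.80%
E(R_P) = R_f + β_P × MRP = 1.3% + 0.9838 × 6.8% = 7.99%

7.99%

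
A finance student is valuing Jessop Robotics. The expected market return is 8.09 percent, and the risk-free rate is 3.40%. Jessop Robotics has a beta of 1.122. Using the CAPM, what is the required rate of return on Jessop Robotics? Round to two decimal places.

Market risk premium = E(R_m) − R_f = 8.09% − 3.40% = 4.69%
E(R) = R_f + β × MRP = 3.40% + 1.122 × 4.69% = 8.66%

8.66%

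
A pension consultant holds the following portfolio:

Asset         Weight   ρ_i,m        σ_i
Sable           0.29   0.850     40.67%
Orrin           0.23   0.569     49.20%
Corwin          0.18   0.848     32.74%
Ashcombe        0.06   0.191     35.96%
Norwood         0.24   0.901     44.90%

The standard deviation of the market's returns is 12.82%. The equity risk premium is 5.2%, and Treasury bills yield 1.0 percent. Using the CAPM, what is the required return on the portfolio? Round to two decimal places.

13.81%

β_Sable = 0.850 × 40.67% / 12.82% = 2.6965
β_Orrin = 0.569 × 49.20% / 12.82% = 2.1837
β_Corwin = 0.848 × 32.74% / 12.82% = 2.1656
β_Ashcombe = 0.191 × 35.96% / 12.82% = 0.5358
β_Norwood = 0.901 × 44.90% / 12.82% = 3.1556
β_P = Σ w_i β_i = 0.29×2.6965 + 0.23×2.1837 + 0.18×2.1656 + 0.06×0.5358 + 0.24×3.1556 = 2.4635
E(R_P) = R_f + β_P × MRP = 1.0% + 2.4635 × 5.2% = 13.81%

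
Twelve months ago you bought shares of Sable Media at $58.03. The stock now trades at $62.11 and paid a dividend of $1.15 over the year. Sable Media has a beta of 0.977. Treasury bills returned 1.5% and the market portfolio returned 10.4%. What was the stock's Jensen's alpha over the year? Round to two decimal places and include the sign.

-1.18%

Realised HPR = (P1 + D1 − P0) / P0 = (62.11 + 1.15 − 58.03) / 58.03 = 5.23 / 58.03 = 9.0126%
MRP = 10.4% − 1.5% = 8.90%
CAPM required = R_f + β·MRP = 1.5% + 0.977 × 8.9% = 10.1953%
α = realised − required = 9.0126% − 10.1953% = -1.18%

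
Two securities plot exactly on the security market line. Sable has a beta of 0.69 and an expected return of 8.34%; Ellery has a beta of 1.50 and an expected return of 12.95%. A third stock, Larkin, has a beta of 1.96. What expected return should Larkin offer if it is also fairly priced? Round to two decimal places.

MRP (SML slope) = (12.95% − 8.34%) / (1.50 − 0.69) = 4.61% / 0.81 = 5.6914%
R_f (intercept) = 8.34% − 0.69 × 5.6914% = 4.4129%
E(R_Larkin) = R_f + β × MRP = 4.4129% + 1.96 × 5.6914% = 15.57%

15.57%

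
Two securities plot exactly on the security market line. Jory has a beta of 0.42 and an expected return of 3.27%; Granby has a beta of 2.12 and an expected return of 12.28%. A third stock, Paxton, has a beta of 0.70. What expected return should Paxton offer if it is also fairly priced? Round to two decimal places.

4.75%

MRP (SML slope) = (12.28% − 3.27%) / (2.12 − 0.42) = 9.01% / 1.70 = 5.3000%
R_f (intercept) = 3.27% − 0.42 × 5.3000% = 1.0440%
E(R_Paxton) = R_f + β × MRP = 1.0440% + 0.70 × 5.3000% = 4.75%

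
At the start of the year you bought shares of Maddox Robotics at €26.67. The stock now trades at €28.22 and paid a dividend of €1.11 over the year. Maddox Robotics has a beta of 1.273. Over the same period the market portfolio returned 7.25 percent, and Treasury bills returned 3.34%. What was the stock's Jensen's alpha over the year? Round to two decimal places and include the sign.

Realised HPR = (P1 + D1 − P0) / P0 = (28.22 + 1.11 − 26.67) / 26.67 = 2.66 / 26.67 = 9.9738%
MRP = 7.25% − 3.34% = 3.91%
CAPM required = R_f + β·MRP = 3.34% + 1.273 × 3.91% = 8.31743%
α = realised − required = 9.9738% − 8.31743% = +1.66%

+1.66%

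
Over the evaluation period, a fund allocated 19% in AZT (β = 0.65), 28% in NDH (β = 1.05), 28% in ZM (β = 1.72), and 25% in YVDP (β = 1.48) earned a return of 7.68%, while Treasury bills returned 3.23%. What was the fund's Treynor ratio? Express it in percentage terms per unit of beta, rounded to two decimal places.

3.51%

β_P = 0.19×0.65 + 0.28×1.05 + 0.28×1.72 + 0.25×1.48 = 1.2691
Treynor = (R_P − R_f) / β_P = (7.68% − 3.23%) / 1.2691 = 4.45% / 1.2691 = 3.51%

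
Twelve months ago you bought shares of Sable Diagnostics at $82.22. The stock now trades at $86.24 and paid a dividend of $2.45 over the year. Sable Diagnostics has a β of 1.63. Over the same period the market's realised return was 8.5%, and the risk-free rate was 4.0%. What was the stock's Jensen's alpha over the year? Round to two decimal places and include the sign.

-3.47%

Realised HPR = (P1 + D1 − P0) / P0 = (86.24 + 2.45 − 82.22) / 82.22 = 6.47 / 82.22 = 7.8691%
MRP = 8.5% − 4.0% = 4.50%
CAPM required = R_f + β·MRP = 4.0% + 1.63 × 4.5% = 11.3350%
α = realised − required = 7.8691% − 11.3350% = -3.47%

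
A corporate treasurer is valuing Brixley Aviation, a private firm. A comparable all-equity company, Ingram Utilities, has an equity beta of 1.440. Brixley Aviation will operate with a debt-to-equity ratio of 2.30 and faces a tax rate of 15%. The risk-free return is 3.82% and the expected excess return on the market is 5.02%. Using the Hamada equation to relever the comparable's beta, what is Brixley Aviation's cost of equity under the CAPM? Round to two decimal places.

25.18%

β_L = β_U × [1 + (1 − t)(D/E)] = 1.440 × [1 + (1 − 0.15) × 2.30]
    = 1.440 × [1 + 0.85 × 2.30] = 1.440 × 2.9550 = 4.2552
E(R) = R_f + β_L × MRP = 3.82% + 4.2552 × 5.02% = 25.18%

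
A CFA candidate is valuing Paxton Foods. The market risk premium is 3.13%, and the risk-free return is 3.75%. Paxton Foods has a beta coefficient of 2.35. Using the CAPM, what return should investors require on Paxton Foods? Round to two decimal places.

11.11%

E(R) = R_f + β × MRP = 3.75% + 2.35 × 3.13% = 11.11%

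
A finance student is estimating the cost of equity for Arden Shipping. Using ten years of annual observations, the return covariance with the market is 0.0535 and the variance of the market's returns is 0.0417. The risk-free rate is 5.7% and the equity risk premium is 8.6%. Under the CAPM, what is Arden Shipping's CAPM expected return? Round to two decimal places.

β = Cov(R_i, R_m) / Var(R_m) = 0.0535 / 0.0417 = 1.2830
E(R) = R_f + β × MRP = 5.7% + 1.2830 × 8.6% = 16.73%

16.73%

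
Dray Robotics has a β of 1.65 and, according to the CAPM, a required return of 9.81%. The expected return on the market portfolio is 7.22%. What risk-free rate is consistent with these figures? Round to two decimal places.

E(R) = R_f + β(E(R_m) − R_f) = R_f(1 − β) + β·E(R_m)
9.81% = R_f × (1 − 1.65) + 1.65 × 7.22%
9.81% = R_f × -0.65 + 11.9130%
R_f = (9.81% − 11.9130%) / -0.65 = 3.24%

3.24%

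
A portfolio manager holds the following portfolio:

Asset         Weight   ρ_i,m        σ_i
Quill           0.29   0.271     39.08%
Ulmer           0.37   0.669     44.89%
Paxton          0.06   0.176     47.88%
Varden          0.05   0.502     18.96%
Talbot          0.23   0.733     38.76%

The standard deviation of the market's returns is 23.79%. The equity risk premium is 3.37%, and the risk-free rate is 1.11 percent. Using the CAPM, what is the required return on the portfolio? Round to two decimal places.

β_Quill = 0.271 × 39.08% / 23.79% = 0.4452
β_Ulmer = 0.669 × 44.89% / 23.79% = 1.2624
β_Paxton = 0.176 × 47.88% / 23.79% = 0.3542
β_Varden = 0.502 × 18.96% / 23.79% = 0.4001
β_Talbot = 0.733 × 38.76% / 23.79% = 1.1942
β_P = Σ w_i β_i = 0.29×0.4452 + 0.37×1.2624 + 0.06×0.3542 + 0.05×0.4001 + 0.23×1.1942 = 0.9121
E(R_P) = R_f + β_P × MRP = 1.11% + 0.9121 × 3.37% = 4.18%

4.18%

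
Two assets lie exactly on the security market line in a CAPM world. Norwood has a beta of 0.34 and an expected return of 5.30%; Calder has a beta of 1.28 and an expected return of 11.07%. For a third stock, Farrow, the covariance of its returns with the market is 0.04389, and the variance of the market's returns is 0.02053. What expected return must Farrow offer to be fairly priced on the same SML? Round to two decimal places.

MRP = (11.07% − 5.30%) / (1.28 − 0.34) = 6.1383%
R_f = 5.30% − 0.34 × 6.1383% = 3.2130%
β_Farrow = Cov / Var(R_m) = 0.04389 / 0.02053 = 2.1378
E(R_Farrow) = R_f + β × MRP = 3.2130% + 2.1378 × 6.1383% = 16.34%

16.34%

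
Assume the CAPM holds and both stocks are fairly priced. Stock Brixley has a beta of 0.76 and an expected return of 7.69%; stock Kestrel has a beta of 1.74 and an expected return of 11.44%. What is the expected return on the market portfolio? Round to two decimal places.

8.61%

Both satisfy E(R) = R_f + β·MRP, so the slope of the SML is
MRP = (11.44% − 7.69%) / (1.74 − 0.76) = 3.75% / 0.98 = 3.8265%
R_f = E(R_Brixley) − β_Brixley·MRP = 7.69% − 0.76 × 3.8265% = 4.7819%
E(R_m) = R_f + MRP = 4.7819% + 3.8265% = 8.61%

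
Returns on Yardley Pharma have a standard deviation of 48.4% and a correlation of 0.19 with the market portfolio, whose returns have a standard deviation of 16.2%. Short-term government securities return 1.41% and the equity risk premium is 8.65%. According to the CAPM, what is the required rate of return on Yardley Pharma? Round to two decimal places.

6.32%

β = ρ × σ_i / σ_m = 0.19 × 48.4% / 16.2% = 0.5677
E(R) = 1.41% + 0.5677 × 8.65% = 6.32%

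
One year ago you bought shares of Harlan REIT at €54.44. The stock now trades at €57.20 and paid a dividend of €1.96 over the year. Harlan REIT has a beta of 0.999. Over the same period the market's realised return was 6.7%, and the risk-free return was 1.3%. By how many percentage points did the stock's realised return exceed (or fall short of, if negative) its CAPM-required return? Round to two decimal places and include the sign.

+1.98%

Realised HPR = (P1 + D1 − P0) / P0 = (57.20 + 1.96 − 54.44) / 54.44 = 4.72 / 54.44 = 8.6701%
MRP = 6.7% − 1.3% = 5.40%
CAPM required = R_f + β·MRP = 1.3% + 0.999 × 5.4% = 6.6946%
α = realised − required = 8.6701% − 6.6946% = +1.98%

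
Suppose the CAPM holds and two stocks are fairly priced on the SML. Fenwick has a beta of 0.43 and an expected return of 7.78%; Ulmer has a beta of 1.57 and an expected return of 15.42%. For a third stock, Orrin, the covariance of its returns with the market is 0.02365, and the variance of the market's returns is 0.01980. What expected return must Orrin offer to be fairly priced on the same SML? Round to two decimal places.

12.90%

MRP = (15.42% − 7.78%) / (1.57 − 0.43) = 6.7018%
R_f = 7.78% − 0.43 × 6.7018% = 4.8982%
β_Orrin = Cov / Var(R_m) = 0.02365 / 0.01980 = 1.1944
E(R_Orrin) = R_f + β × MRP = 4.8982% + 1.1944 × 6.7018% = 12.90%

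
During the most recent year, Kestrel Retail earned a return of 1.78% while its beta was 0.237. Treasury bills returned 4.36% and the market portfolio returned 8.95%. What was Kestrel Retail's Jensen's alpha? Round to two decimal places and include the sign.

-3.67%

Market excess return = 8.95% − 4.36% = 4.59%
CAPM benchmark = R_f + β(R_m − R_f) = 4.36% + 0.237 × 4.59% = 5.44783%
α = actual − benchmark = 1.78% − 5.44783% = -3.67%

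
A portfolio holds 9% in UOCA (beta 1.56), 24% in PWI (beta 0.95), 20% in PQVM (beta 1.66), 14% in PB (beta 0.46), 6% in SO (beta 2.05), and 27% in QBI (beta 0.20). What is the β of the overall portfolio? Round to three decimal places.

β_P = Σ w_i β_i = 0.09×1.56 + 0.24×0.95 + 0.20×1.66 + 0.14×0.46 + 0.06×2.05 + 0.27×0.20 = 0.9418

0.942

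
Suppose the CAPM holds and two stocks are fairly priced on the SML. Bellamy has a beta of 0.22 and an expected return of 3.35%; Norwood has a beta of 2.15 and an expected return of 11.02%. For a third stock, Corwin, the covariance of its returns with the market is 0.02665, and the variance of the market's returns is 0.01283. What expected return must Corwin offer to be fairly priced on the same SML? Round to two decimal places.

MRP = (11.02% − 3.35%) / (2.15 − 0.22) = 3.9741%
R_f = 3.35% − 0.22 × 3.9741% = 2.4757%
β_Corwin = Cov / Var(R_m) = 0.02665 / 0.01283 = 2.0772
E(R_Corwin) = R_f + β × MRP = 2.4757% + 2.0772 × 3.9741% = 10.73%

10.73%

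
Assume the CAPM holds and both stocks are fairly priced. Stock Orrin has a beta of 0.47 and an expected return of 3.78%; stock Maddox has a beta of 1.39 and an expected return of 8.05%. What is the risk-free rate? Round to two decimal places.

1.60%

Both satisfy E(R) = R_f + β·MRP, so the slope of the SML is
MRP = (8.05% − 3.78%) / (1.39 − 0.47) = 4.27% / 0.92 = 4.6413%
R_f = E(R_Orrin) − β_Orrin·MRP = 3.78% − 0.47 × 4.6413% = 1.5986%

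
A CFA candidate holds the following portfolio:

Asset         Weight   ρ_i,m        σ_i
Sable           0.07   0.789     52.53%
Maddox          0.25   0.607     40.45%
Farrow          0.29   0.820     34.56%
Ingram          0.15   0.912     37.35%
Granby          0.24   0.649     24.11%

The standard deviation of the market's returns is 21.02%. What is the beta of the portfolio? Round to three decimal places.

1.243

β_Sable = 0.789 × 52.53% / 21.02% = 1.9717
β_Maddox = 0.607 × 40.45% / 21.02% = 1.1681
β_Farrow = 0.820 × 34.56% / 21.02% = 1.3482
β_Ingram = 0.912 × 37.35% / 21.02% = 1.6205
β_Granby = 0.649 × 24.11% / 21.02% = 0.7444
β_P = Σ w_i β_i = 0.07×1.9717 + 0.25×1.1681 + 0.29×1.3482 + 0.15×1.6205 + 0.24×0.7444 = 1.2428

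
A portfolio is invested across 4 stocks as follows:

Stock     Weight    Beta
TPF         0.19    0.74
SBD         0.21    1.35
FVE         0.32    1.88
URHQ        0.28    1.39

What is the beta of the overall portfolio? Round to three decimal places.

β_P = Σ w_i β_i = 0.19×0.74 + 0.21×1.35 + 0.32×1.88 + 0.28×1.39 = 1.4149

1.415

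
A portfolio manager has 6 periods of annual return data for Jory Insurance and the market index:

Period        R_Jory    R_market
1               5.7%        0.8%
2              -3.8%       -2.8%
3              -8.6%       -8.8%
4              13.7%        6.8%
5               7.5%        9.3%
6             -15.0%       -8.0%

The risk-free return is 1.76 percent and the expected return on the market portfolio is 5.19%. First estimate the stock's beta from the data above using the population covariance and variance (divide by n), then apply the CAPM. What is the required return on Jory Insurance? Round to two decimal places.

Mean R_i = (5.7 − 3.8 − 8.6 + 13.7 + 7.5 − 15.0) / 6 = -0.0833%
Mean R_m = (0.8 − 2.8 − 8.8 + 6.8 + 9.3 − 8.0) / 6 = -0.4500%
Σ(R_i − R̄_i)(R_m − R̄_m) = 373.5650  ⇒  Cov = 373.5650 / 6 = 62.2608
Σ(R_m − R̄_m)² = 281.4350  ⇒  Var(R_m) = 281.4350 / 6 = 46.9058
β = Cov / Var(R_m) = 62.2608 / 46.9058 = 1.3274
MRP = 5.19% − 1.76% = 3.43%
E(R) = R_f + β × MRP = 1.76% + 1.3274 × 3.43% = 6.31%

6.31%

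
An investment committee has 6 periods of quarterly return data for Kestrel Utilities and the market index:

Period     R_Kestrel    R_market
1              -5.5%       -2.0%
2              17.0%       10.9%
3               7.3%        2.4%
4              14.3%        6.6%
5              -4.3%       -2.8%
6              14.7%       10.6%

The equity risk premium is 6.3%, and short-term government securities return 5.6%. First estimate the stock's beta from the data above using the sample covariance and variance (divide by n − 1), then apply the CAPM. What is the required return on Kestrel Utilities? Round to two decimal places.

Mean R_i = (-5.5 + 17.0 + 7.3 + 14.3 − 4.3 + 14.7) / 6 = 7.2500%
Mean R_m = (-2.0 + 10.9 + 2.4 + 6.6 − 2.8 + 10.6) / 6 = 4.2833%
Σ(R_i − R̄_i)(R_m − R̄_m) = 289.7350  ⇒  Cov = 289.7350 / 5 = 57.9470
Σ(R_m − R̄_m)² = 182.2483  ⇒  Var(R_m) = 182.2483 / 5 = 36.4497
β = Cov / Var(R_m) = 57.9470 / 36.4497 = 1.5898
E(R) = R_f + β × MRP = 5.6% + 1.5898 × 6.3% = 15.62%

15.62%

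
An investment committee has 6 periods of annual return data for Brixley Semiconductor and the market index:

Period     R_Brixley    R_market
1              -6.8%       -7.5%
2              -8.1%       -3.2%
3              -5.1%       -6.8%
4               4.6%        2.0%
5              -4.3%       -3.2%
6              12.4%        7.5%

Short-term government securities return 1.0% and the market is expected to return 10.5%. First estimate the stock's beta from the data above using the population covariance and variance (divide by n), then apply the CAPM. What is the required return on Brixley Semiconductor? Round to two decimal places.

13.52%

Mean R_i = (-6.8 − 8.1 − 5.1 + 4.6 − 4.3 + 12.4) / 6 = -1.2167%
Mean R_m = (-7.5 − 3.2 − 6.8 + 2.0 − 3.2 + 7.5) / 6 = -1.8667%
Σ(R_i − R̄_i)(R_m − R̄_m) = 213.9333  ⇒  Cov = 213.9333 / 6 = 35.6556
Σ(R_m − R̄_m)² = 162.3133  ⇒  Var(R_m) = 162.3133 / 6 = 27.0522
β = Cov / Var(R_m) = 35.6556 / 27.0522 = 1.3180
MRP = 10.5% − 1.0% = 9.50%
E(R) = R_f + β × MRP = 1.0% + 1.3180 × 9.5% = 13.52%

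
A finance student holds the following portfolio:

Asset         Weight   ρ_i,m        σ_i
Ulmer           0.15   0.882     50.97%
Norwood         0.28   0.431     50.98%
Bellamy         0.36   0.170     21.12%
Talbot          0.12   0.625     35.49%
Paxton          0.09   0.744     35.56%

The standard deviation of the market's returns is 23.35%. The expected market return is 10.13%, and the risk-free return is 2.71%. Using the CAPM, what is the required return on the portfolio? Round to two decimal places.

β_Ulmer = 0.882 × 50.97% / 23.35% = 1.9253
β_Norwood = 0.431 × 50.98% / 23.35% = 0.9410
β_Bellamy = 0.170 × 21.12% / 23.35% = 0.1538
β_Talbot = 0.625 × 35.49% / 23.35% = 0.9499
β_Paxton = 0.744 × 35.56% / 23.35% = 1.1330
β_P = Σ w_i β_i = 0.15×1.9253 + 0.28×0.9410 + 0.36×0.1538 + 0.12×0.9499 + 0.09×1.1330 = 0.8236
MRP = 10.13% − 2.71% = 7.42%
E(R_P) = R_f + β_P × MRP = 2.71% + 0.8236 × 7.42% = 8.82%

8.82%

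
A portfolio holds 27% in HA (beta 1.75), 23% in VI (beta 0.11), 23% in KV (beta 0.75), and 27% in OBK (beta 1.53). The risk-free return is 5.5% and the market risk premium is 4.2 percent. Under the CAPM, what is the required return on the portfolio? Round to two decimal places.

β_P = Σ w_i β_i = 0.27×1.75 + 0.23×0.11 + 0.23×0.75 + 0.27×1.53 = 1.0834
E(R_P) = R_f + β_P × MRP = 5.5% + 1.0834 × 4.2% = 10.05%

10.05%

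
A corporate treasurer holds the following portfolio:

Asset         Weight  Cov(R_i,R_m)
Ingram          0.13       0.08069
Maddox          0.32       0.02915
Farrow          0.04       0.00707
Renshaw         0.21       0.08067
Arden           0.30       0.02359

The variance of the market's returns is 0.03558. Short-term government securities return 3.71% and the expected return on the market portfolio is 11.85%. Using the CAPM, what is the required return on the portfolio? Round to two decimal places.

β_Ingram = 0.08069 / 0.03558 = 2.2678
β_Maddox = 0.02915 / 0.03558 = 0.8193
β_Farrow = 0.00707 / 0.03558 = 0.1987
β_Renshaw = 0.08067 / 0.03558 = 2.2673
β_Arden = 0.02359 / 0.03558 = 0.6630
β_P = Σ w_i β_i = 0.13×2.2678 + 0.32×0.8193 + 0.04×0.1987 + 0.21×2.2673 + 0.30×0.6630 = 1.2400
MRP = 11.85% − 3.71% = 8.14%
E(R_P) = R_f + β_P × MRP = 3.71% + 1.2400 × 8.14% = 13.80%

13.80%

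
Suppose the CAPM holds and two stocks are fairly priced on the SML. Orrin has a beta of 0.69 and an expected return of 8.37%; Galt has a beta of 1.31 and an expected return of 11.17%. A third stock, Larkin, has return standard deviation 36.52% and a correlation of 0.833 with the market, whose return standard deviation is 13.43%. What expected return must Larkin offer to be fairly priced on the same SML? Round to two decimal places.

MRP = (11.17% − 8.37%) / (1.31 − 0.69) = 4.5161%
R_f = 8.37% − 0.69 × 4.5161% = 5.2539%
β_Larkin = ρ·σ_i/σ_m = 0.833 × 36.52 / 13.43 = 2.2652
E(R_Larkin) = R_f + β × MRP = 5.2539% + 2.2652 × 4.5161% = 15.48%

15.48%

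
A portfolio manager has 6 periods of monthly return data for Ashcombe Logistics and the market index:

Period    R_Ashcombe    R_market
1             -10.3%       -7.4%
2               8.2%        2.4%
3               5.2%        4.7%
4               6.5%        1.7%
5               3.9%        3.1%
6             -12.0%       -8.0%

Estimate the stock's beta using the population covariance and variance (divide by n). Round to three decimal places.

Mean R_i = (-10.3 + 8.2 + 5.2 + 6.5 + 3.9 − 12.0) / 6 = 0.2500%
Mean R_m = (-7.4 + 2.4 + 4.7 + 1.7 + 3.1 − 8.0) / 6 = -0.5833%
Σ(R_i − R̄_i)(R_m − R̄_m) = 240.3550  ⇒  Cov = 240.3550 / 6 = 40.0592
Σ(R_m − R̄_m)² = 157.0683  ⇒  Var(R_m) = 157.0683 / 6 = 26.1781
β = Cov / Var(R_m) = 40.0592 / 26.1781 = 1.5303

1.530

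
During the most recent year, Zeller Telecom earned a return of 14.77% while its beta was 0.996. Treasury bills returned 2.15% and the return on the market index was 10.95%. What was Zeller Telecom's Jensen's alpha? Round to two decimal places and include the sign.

Market excess return = 10.95% − 2.15% = 8.80%
CAPM benchmark = R_f + β(R_m − R_f) = 2.15% + 0.996 × 8.80% = 10.91480%
α = actual − benchmark = 14.77% − 10.91480% = +3.86%

+3.86%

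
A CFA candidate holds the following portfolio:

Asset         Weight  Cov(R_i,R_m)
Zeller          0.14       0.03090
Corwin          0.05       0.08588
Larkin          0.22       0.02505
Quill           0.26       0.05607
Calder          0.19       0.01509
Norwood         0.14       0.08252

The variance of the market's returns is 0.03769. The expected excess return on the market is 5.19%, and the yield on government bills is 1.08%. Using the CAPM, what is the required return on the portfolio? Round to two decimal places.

β_Zeller = 0.03090 / 0.03769 = 0.8198
β_Corwin = 0.08588 / 0.03769 = 2.2786
β_Larkin = 0.02505 / 0.03769 = 0.6646
β_Quill = 0.05607 / 0.03769 = 1.4877
β_Calder = 0.01509 / 0.03769 = 0.4004
β_Norwood = 0.08252 / 0.03769 = 2.1894
β_P = Σ w_i β_i = 0.14×0.8198 + 0.05×2.2786 + 0.22×0.6646 + 0.26×1.4877 + 0.19×0.4004 + 0.14×2.1894 = 1.1443
E(R_P) = R_f + β_P × MRP = 1.08% + 1.1443 × 5.19% = 7.02%

7.02%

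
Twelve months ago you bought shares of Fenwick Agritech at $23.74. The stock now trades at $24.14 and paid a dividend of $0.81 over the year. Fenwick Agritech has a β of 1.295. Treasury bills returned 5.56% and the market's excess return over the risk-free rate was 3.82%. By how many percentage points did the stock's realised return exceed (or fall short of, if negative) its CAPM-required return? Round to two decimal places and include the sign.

Realised HPR = (P1 + D1 − P0) / P0 = (24.14 + 0.81 − 23.74) / 23.74 = 1.21 / 23.74 = 5.0969%
CAPM required = R_f + β·MRP = 5.56% + 1.295 × 3.82% = 10.50690%
α = realised − required = 5.0969% − 10.50690% = -5.41%

-5.41%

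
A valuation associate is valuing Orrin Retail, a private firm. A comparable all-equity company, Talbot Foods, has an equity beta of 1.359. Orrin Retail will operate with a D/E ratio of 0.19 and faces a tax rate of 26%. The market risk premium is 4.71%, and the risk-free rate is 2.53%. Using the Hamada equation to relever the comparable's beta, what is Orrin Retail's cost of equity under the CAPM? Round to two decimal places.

9.83%

β_L = β_U × [1 + (1 − t)(D/E)] = 1.359 × [1 + (1 − 0.26) × 0.19]
    = 1.359 × [1 + 0.74 × 0.19] = 1.359 × 1.1406 = 1.5501
E(R) = R_f + β_L × MRP = 2.53% + 1.5501 × 4.71% = 9.83%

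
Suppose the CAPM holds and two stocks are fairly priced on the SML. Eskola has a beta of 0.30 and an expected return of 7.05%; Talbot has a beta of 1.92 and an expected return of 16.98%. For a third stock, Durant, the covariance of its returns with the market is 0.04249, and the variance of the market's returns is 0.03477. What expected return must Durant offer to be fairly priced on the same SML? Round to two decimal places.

12.70%

MRP = (16.98% − 7.05%) / (1.92 − 0.30) = 6.1296%
R_f = 7.05% − 0.30 × 6.1296% = 5.2111%
β_Durant = Cov / Var(R_m) = 0.04249 / 0.03477 = 1.2220
E(R_Durant) = R_f + β × MRP = 5.2111% + 1.2220 × 6.1296% = 12.70%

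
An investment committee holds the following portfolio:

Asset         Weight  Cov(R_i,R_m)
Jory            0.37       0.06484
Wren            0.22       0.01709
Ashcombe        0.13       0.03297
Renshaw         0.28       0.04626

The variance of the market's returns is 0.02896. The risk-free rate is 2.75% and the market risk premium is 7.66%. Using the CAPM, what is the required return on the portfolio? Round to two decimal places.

14.65%

β_Jory = 0.06484 / 0.02896 = 2.2390
β_Wren = 0.01709 / 0.02896 = 0.5901
β_Ashcombe = 0.03297 / 0.02896 = 1.1385
β_Renshaw = 0.04626 / 0.02896 = 1.5974
β_P = Σ w_i β_i = 0.37×2.2390 + 0.22×0.5901 + 0.13×1.1385 + 0.28×1.5974 = 1.5535
E(R_P) = R_f + β_P × MRP = 2.75% + 1.5535 × 7.66% = 14.65%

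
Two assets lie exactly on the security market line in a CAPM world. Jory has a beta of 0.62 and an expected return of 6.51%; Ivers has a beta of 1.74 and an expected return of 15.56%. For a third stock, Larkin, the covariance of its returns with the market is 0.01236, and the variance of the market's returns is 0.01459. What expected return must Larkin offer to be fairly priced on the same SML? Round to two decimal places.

MRP = (15.56% − 6.51%) / (1.74 − 0.62) = 8.0804%
R_f = 6.51% − 0.62 × 8.0804% = 1.5002%
β_Larkin = Cov / Var(R_m) = 0.01236 / 0.01459 = 0.8472
E(R_Larkin) = R_f + β × MRP = 1.5002% + 0.8472 × 8.0804% = 8.35%

8.35%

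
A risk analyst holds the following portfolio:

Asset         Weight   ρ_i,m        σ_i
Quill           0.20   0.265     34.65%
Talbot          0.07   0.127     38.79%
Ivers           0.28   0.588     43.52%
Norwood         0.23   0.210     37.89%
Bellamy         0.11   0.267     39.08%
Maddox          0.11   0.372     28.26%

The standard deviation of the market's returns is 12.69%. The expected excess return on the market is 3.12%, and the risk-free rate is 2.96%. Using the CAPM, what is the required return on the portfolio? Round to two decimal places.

6.27%

β_Quill = 0.265 × 34.65% / 12.69% = 0.7236
β_Talbot = 0.127 × 38.79% / 12.69% = 0.3882
β_Ivers = 0.588 × 43.52% / 12.69% = 2.0165
β_Norwood = 0.210 × 37.89% / 12.69% = 0.6270
β_Bellamy = 0.267 × 39.08% / 12.69% = 0.8223
β_Maddox = 0.372 × 28.26% / 12.69% = 0.8284
β_P = Σ w_i β_i = 0.20×0.7236 + 0.07×0.3882 + 0.28×2.0165 + 0.23×0.6270 + 0.11×0.8223 + 0.11×0.8284 = 1.0623
E(R_P) = R_f + β_P × MRP = 2.96% + 1.0623 × 3.12% = 6.27%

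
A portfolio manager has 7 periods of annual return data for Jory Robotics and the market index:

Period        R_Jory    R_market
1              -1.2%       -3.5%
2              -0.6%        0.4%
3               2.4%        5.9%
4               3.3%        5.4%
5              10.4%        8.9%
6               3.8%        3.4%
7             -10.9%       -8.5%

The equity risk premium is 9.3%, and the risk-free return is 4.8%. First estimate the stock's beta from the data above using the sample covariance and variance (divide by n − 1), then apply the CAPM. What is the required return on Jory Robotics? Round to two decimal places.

14.22%

Mean R_i = (-1.2 − 0.6 + 2.4 + 3.3 + 10.4 + 3.8 − 10.9) / 7 = 1.0286%
Mean R_m = (-3.5 + 0.4 + 5.9 + 5.4 + 8.9 + 3.4 − 8.5) / 7 = 1.7143%
Σ(R_i − R̄_i)(R_m − R̄_m) = 221.7271  ⇒  Cov = 221.7271 / 6 = 36.9545
Σ(R_m − R̄_m)² = 218.8286  ⇒  Var(R_m) = 218.8286 / 6 = 36.4714
β = Cov / Var(R_m) = 36.9545 / 36.4714 = 1.0132
E(R) = R_f + β × MRP = 4.8% + 1.0132 × 9.3% = 14.22%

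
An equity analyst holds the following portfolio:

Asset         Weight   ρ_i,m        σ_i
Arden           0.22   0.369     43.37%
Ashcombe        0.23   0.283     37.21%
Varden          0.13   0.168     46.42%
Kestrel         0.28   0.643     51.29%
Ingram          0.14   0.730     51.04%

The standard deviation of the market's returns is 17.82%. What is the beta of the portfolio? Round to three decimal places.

β_Arden = 0.369 × 43.37% / 17.82% = 0.8981
β_Ashcombe = 0.283 × 37.21% / 17.82% = 0.5909
β_Varden = 0.168 × 46.42% / 17.82% = 0.4376
β_Kestrel = 0.643 × 51.29% / 17.82% = 1.8507
β_Ingram = 0.730 × 51.04% / 17.82% = 2.0909
β_P = Σ w_i β_i = 0.22×0.8981 + 0.23×0.5909 + 0.13×0.4376 + 0.28×1.8507 + 0.14×2.0909 = 1.2013

1.201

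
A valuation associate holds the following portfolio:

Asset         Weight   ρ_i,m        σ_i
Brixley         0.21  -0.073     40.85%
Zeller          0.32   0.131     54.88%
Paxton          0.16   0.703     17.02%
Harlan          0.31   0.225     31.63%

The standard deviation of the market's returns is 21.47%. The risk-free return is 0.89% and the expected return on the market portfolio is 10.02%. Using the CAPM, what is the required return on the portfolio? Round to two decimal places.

3.35%

β_Brixley = -0.073 × 40.85% / 21.47% = -0.1389
β_Zeller = 0.131 × 54.88% / 21.47% = 0.3349
β_Paxton = 0.703 × 17.02% / 21.47% = 0.5573
β_Harlan = 0.225 × 31.63% / 21.47% = 0.3315
β_P = Σ w_i β_i = 0.21×-0.1389 + 0.32×0.3349 + 0.16×0.5573 + 0.31×0.3315 = 0.2699
MRP = 10.02% − 0.89% = 9.13%
E(R_P) = R_f + β_P × MRP = 0.89% + 0.2699 × 9.13% = 3.35%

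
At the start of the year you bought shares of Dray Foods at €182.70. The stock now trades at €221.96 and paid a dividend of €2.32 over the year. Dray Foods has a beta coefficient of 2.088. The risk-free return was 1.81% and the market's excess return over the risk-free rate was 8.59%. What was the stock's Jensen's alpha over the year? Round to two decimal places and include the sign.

Realised HPR = (P1 + D1 − P0) / P0 = (221.96 + 2.32 − 182.70) / 182.70 = 41.58 / 182.70 = 22.7586%
CAPM required = R_f + β·MRP = 1.81% + 2.088 × 8.59% = 19.74592%
α = realised − required = 22.7586% − 19.74592% = +3.01%

+3.01%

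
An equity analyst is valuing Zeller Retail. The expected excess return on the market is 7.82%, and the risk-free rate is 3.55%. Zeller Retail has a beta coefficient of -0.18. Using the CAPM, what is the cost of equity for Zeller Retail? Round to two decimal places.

2.14%

E(R) = R_f + β × MRP = 3.55% + -0.18 × 7.82% = 2.14%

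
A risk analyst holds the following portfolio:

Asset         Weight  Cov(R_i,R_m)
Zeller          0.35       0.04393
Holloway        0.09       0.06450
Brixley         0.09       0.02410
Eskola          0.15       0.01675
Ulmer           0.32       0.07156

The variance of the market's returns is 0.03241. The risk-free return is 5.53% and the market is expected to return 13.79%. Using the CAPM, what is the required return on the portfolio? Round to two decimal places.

17.96%

β_Zeller = 0.04393 / 0.03241 = 1.3554
β_Holloway = 0.06450 / 0.03241 = 1.9901
β_Brixley = 0.02410 / 0.03241 = 0.7436
β_Eskola = 0.01675 / 0.03241 = 0.5168
β_Ulmer = 0.07156 / 0.03241 = 2.2080
β_P = Σ w_i β_i = 0.35×1.3554 + 0.09×1.9901 + 0.09×0.7436 + 0.15×0.5168 + 0.32×2.2080 = 1.5045
MRP = 13.79% − 5.53% = 8.26%
E(R_P) = R_f + β_P × MRP = 5.53% + 1.5045 × 8.26% = 17.96%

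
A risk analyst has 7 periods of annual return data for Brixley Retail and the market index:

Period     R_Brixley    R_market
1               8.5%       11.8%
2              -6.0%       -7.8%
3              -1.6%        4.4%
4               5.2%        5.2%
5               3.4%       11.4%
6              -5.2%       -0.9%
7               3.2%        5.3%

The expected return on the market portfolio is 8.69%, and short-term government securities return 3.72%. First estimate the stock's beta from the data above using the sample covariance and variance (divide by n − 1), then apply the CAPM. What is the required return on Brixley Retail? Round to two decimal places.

Mean R_i = (8.5 − 6.0 − 1.6 + 5.2 + 3.4 − 5.2 + 3.2) / 7 = 1.0714%
Mean R_m = (11.8 − 7.8 + 4.4 + 5.2 + 11.4 − 0.9 + 5.3) / 7 = 4.2000%
Σ(R_i − R̄_i)(R_m − R̄_m) = 196.0000  ⇒  Cov = 196.0000 / 6 = 32.6667
Σ(R_m − R̄_m)² = 281.8600  ⇒  Var(R_m) = 281.8600 / 6 = 46.9767
β = Cov / Var(R_m) = 32.6667 / 46.9767 = 0.6954
MRP = 8.69% − 3.72% = 4.97%
E(R) = R_f + β × MRP = 3.72% + 0.6954 × 4.97% = 7.18%

7.18%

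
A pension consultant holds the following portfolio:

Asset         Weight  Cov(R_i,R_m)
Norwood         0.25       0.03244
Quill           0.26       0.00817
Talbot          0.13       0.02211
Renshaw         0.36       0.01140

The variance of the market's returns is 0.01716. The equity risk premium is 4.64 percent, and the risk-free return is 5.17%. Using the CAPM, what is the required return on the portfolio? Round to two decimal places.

9.82%

β_Norwood = 0.03244 / 0.01716 = 1.8904
β_Quill = 0.00817 / 0.01716 = 0.4761
β_Talbot = 0.02211 / 0.01716 = 1.2885
β_Renshaw = 0.01140 / 0.01716 = 0.6643
β_P = Σ w_i β_i = 0.25×1.8904 + 0.26×0.4761 + 0.13×1.2885 + 0.36×0.6643 = 1.0030
E(R_P) = R_f + β_P × MRP = 5.17% + 1.0030 × 4.64% = 9.82%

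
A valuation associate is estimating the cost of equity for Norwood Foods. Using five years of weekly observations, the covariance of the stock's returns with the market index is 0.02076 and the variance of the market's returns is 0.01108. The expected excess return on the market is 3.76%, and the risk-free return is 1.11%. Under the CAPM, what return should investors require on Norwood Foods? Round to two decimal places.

β = Cov(R_i, R_m) / Var(R_m) = 0.02076 / 0.01108 = 1.8736
E(R) = R_f + β × MRP = 1.11% + 1.8736 × 3.76% = 8.15%

8.15%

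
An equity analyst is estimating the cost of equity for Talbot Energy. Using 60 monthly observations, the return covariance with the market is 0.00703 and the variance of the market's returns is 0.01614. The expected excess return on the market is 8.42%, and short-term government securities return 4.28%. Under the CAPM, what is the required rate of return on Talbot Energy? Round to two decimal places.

β = Cov(R_i, R_m) / Var(R_m) = 0.00703 / 0.01614 = 0.4356
E(R) = R_f + β × MRP = 4.28% + 0.4356 × 8.42% = 7.95%

7.95%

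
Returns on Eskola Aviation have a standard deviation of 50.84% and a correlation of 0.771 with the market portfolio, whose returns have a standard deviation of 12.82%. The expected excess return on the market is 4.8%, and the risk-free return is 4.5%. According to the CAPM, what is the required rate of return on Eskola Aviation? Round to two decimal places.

19.18%

β = ρ × σ_i / σ_m = 0.771 × 50.84% / 12.82% = 3.0575
E(R) = 4.5% + 3.0575 × 4.8% = 19.18%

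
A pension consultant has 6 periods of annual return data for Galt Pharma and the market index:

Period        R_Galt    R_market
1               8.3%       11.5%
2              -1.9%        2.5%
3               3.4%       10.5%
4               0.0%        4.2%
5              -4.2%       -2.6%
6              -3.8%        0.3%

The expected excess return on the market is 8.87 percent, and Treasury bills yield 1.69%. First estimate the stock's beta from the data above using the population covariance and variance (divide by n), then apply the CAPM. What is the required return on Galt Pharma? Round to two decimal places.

Mean R_i = (8.3 − 1.9 + 3.4 + 0.0 − 4.2 − 3.8) / 6 = 0.3000%
Mean R_m = (11.5 + 2.5 + 10.5 + 4.2 − 2.6 + 0.3) / 6 = 4.4000%
Σ(R_i − R̄_i)(R_m − R̄_m) = 128.2600  ⇒  Cov = 128.2600 / 6 = 21.3767
Σ(R_m − R̄_m)² = 157.0800  ⇒  Var(R_m) = 157.0800 / 6 = 26.1800
β = Cov / Var(R_m) = 21.3767 / 26.1800 = 0.8165
E(R) = R_f + β × MRP = 1.69% + 0.8165 × 8.87% = 8.93%

8.93%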